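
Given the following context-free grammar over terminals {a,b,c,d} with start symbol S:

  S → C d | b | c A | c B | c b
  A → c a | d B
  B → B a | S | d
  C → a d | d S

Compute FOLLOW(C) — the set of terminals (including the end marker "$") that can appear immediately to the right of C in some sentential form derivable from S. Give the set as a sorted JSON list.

FIRST sets, iterate to fixpoint:
round 1:
  A via A→c a: +{c}
  A via A→d B: +{d}
  B via B→d: +{d}
  C via C→a d: +{a}
  C via C→d S: +{d}
  S via S→C d: +{a,d}
  S via S→b: +{b}
  S via S→c A: +{c}
  S: {a,b,c,d}  A: {c,d}  B: {d}  C: {a,d}
round 2:
  B via B→S: +{a,b,c}
  S: {a,b,c,d}  A: {c,d}  B: {a,b,c,d}  C: {a,d}
round 3: done
  S: {a,b,c,d}  A: {c,d}  B: {a,b,c,d}  C: {a,d}

Compute FOLLOW by fixpoint:
initialize: $ ∈ FOLLOW(S)
pass 1:
  B→B a: FOLLOW(B) ⊇ FIRST(a) = {a}; new: +{a}
  B→S: FOLLOW(S) ⊇ FOLLOW(B) ⊇ {a}; new: +{a}
  S→C d: FOLLOW(C) ⊇ FIRST(d) = {d}; new: +{d}
  S→c A: FOLLOW(A) ⊇ FOLLOW(S) ⊇ {$,a}; new: +{$,a}
  S→c B: FOLLOW(B) ⊇ FOLLOW(S) ⊇ {$,a}; new: +{$}
  FOLLOW(S)={$,a}  FOLLOW(A)={$,a}  FOLLOW(B)={$,a}  FOLLOW(C)={d}
pass 2:
  C→d S: FOLLOW(S) ⊇ FOLLOW(C) ⊇ {d}; new: +{d}
  S→c A: FOLLOW(A) ⊇ FOLLOW(S) ⊇ {$,a,d}; new: +{d}
  S→c B: FOLLOW(B) ⊇ FOLLOW(S) ⊇ {$,a,d}; new: +{d}
  FOLLOW(S)={$,a,d}  FOLLOW(A)={$,a,d}  FOLLOW(B)={$,a,d}  FOLLOW(C)={d}
pass 3: — fixpoint
  FOLLOW(S)={$,a,d}  FOLLOW(A)={$,a,d}  FOLLOW(B)={$,a,d}  FOLLOW(C)={d}

FOLLOW(C) = ["d"]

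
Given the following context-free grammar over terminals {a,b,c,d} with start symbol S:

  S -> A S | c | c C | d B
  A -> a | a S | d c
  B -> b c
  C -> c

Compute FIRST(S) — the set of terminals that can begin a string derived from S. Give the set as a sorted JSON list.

Compute FIRST by fixpoint:
iter 1:
  A via A→a: +{a}
  A via A→d c: +{d}
  B via B→b c: +{b}
  C via C→c: +{c}
  S via S→A S: +{a,d}
  S via S→c: +{c}
  FIRST(S)={a,c,d}  FIRST(A)={a,d}  FIRST(B)={b}  FIRST(C)={c}
iter 2: (stable)
  FIRST(S)={a,c,d}  FIRST(A)={a,d}  FIRST(B)={b}  FIRST(C)={c}

FIRST(S) = ["a", "c", "d"]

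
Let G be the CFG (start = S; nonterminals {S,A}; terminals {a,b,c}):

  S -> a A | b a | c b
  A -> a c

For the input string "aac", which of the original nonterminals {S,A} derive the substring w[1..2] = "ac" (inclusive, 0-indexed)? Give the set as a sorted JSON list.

Convert to CNF:
  S -> T0 A | T1 T2 | T2 T0
  A -> T0 T1
  T0 -> a
  T1 -> c
  T2 -> b

CYK table (by increasing span), restricted to cells inside w[1..2]:
  [1..1]={T0}  "a"  orig:{}
  [2..2]={T1}  "c"  orig:{}
  [1..2]={A}  "ac"

Original NTs in T[1,2] deriving "ac": ["A"]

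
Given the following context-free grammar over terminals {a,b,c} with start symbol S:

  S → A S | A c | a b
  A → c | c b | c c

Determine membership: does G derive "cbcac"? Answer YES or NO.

CNF form of G:
  S -> A S | A T0 | T2 T1
  A -> T0 T0 | T0 T1 | c
  T0 -> c
  T1 -> b
  T2 -> a

CYK fill:
  [0..0]={A,T0}  "c"  orig:{A}
  [1..1]={T1}  "b"  orig:{}
  [2..2]={A,T0}  "c"  orig:{A}
  [3..3]={T2}  "a"  orig:{}
  [4..4]={A,T0}  "c"  orig:{A}
  [0..1]={A}  "cb"
  [1..2]=∅  "bc"
  [2..3]=∅  "ca"
  [3..4]=∅  "ac"
  [0..2]={S}  "cbc"
  [1..3]=∅  "bca"
  [2..4]=∅  "cac"
  [0..3]=∅  "cbca"
  [1..4]=∅  "bcac"
  [0..4]=∅  "cbcac"

S ∉ T[0,4] ⇒ NO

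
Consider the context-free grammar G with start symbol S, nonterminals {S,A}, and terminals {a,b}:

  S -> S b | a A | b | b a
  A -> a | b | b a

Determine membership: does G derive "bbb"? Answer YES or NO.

CNF form of G:
  S -> S T0 | T0 T1 | T1 A | b
  A -> T0 T1 | a | b
  T0 -> b
  T1 -> a

CYK fill:
  [0..0]={A,S,T0}  "b"  orig:{A,S}
  [1..1]={A,S,T0}  "b"  orig:{A,S}
  [2..2]={A,S,T0}  "b"  orig:{A,S}
  [0..1]={S}  "bb"
  [1..2]={S}  "bb"
  [0..2]={S}  "bbb"

S ∈ T[0,2] ⇒ YES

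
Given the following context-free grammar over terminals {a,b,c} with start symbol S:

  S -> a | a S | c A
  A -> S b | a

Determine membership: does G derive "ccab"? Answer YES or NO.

Convert to CNF:
  S -> T1 S | T2 A | a
  A -> S T0 | a
  T0 -> b
  T1 -> a
  T2 -> c

CYK fill:
  cell(0,0) c: {T2}  orig:{}
  cell(1,1) c: {T2}  orig:{}
  cell(2,2) a: {A,S,T1}  orig:{A,S}
  cell(3,3) b: {T0}  orig:{}
  cell(0,1) cc: ∅
  cell(1,2) ca: {S}
  cell(2,3) ab: {A}
  cell(0,2) cca: ∅
  cell(1,3) cab: {A,S}
  cell(0,3) ccab: {S}

S ∈ T[0,3] ⇒ YES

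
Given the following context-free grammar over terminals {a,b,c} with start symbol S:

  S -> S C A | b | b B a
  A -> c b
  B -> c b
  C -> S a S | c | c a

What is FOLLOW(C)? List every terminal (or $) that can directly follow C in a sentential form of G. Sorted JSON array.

Compute FIRST by fixpoint:
round 1:
  A via A→c b: +{c}
  B via B→c b: +{c}
  C via C→c: +{c}
  S via S→b: +{b}
  FIRST[S]={b}  FIRST[A]={c}  FIRST[B]={c}  FIRST[C]={c}
round 2:
  C via C→S a S: +{b}
  FIRST[S]={b}  FIRST[A]={c}  FIRST[B]={c}  FIRST[C]={b,c}
round 3: done
  FIRST[S]={b}  FIRST[A]={c}  FIRST[B]={c}  FIRST[C]={b,c}

FOLLOW iteration:
seed FOLLOW(S) with $
round 1:
  C→S a S: FOLLOW(S) ⊇ FIRST(a) = {a}; new: +{a}
  S→S C A: FOLLOW(S) ⊇ FIRST(C) = {b,c}; new: +{b,c}
  S→S C A: FOLLOW(C) ⊇ FIRST(A) = {c}; new: +{c}
  S→S C A: FOLLOW(A) ⊇ FOLLOW(S) ⊇ {$,a,b,c}; new: +{$,a,b,c}
  S→b B a: FOLLOW(B) ⊇ FIRST(a) = {a}; new: +{a}
  FOLLOW[S]={$,a,b,c}  FOLLOW[A]={$,a,b,c}  FOLLOW[B]={a}  FOLLOW[C]={c}
round 2: (stable)
  FOLLOW[S]={$,a,b,c}  FOLLOW[A]={$,a,b,c}  FOLLOW[B]={a}  FOLLOW[C]={c}

FOLLOW(C) = ["c"]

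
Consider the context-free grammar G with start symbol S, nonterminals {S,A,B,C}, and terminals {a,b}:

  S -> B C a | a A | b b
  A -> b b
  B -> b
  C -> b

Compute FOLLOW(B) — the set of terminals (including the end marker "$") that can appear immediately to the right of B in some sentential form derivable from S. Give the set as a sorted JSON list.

FIRST sets, iterate to fixpoint:
pass 1:
  A via A→b b: +{b}
  B via B→b: +{b}
  C via C→b: +{b}
  S via S→B C a: +{b}
  S via S→a A: +{a}
  FIRST[S]={a,b}  FIRST[A]={b}  FIRST[B]={b}  FIRST[C]={b}
pass 2: done
  FIRST[S]={a,b}  FIRST[A]={b}  FIRST[B]={b}  FIRST[C]={b}

Compute FOLLOW by fixpoint:
initialize: $ ∈ FOLLOW(S)
pass 1:
  S→B C a: FOLLOW(B) ⊇ FIRST(C) = {b}; new: +{b}
  S→B C a: FOLLOW(C) ⊇ FIRST(a) = {a}; new: +{a}
  S→a A: FOLLOW(A) ⊇ FOLLOW(S) ⊇ {$}; new: +{$}
  FOLLOW[S]={$}  FOLLOW[A]={$}  FOLLOW[B]={b}  FOLLOW[C]={a}
pass 2: (no change)
  FOLLOW[S]={$}  FOLLOW[A]={$}  FOLLOW[B]={b}  FOLLOW[C]={a}

FOLLOW(B) = ["b"]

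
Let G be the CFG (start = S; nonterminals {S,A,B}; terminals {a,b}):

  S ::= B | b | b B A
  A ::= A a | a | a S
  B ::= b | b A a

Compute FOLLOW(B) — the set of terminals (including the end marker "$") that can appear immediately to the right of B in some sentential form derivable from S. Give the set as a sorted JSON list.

FIRST iteration:
round 1:
  A via A→a: +{a}
  B via B→b: +{b}
  S via S→B: +{b}
  FIRST(S)={b}  FIRST(A)={a}  FIRST(B)={b}
round 2: (no change)
  FIRST(S)={b}  FIRST(A)={a}  FIRST(B)={b}

FOLLOW iteration:
FOLLOW(S) := {$}
round 1:
  A→A a: FOLLOW(A) ⊇ FIRST(a) = {a}; new: +{a}
  A→a S: FOLLOW(S) ⊇ FOLLOW(A) ⊇ {a}; new: +{a}
  S→B: FOLLOW(B) ⊇ FOLLOW(S) ⊇ {$,a}; new: +{$,a}
  S→b B A: FOLLOW(A) ⊇ FOLLOW(S) ⊇ {$,a}; new: +{$}
  S: {$,a}  A: {$,a}  B: {$,a}
round 2: (stable)
  S: {$,a}  A: {$,a}  B: {$,a}

FOLLOW(B) = ["$", "a"]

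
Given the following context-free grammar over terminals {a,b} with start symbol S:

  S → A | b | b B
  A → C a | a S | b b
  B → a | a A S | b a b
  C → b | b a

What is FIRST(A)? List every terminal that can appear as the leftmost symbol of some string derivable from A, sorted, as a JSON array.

Compute FIRST by fixpoint:
pass 1:
  A via A→a S: +{a}
  A via A→b b: +{b}
  B via B→a: +{a}
  B via B→b a b: +{b}
  C via C→b: +{b}
  S via S→A: +{a,b}
  FIRST[S]={a,b}  FIRST[A]={a,b}  FIRST[B]={a,b}  FIRST[C]={b}
pass 2: (stable)
  FIRST[S]={a,b}  FIRST[A]={a,b}  FIRST[B]={a,b}  FIRST[C]={b}

FIRST(A) = ["a", "b"]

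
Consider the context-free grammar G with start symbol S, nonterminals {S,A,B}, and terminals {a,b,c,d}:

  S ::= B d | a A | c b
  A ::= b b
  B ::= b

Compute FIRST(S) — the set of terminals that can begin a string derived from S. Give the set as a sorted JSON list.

FIRST iteration:
round 1:
  A via A→b b: +{b}
  B via B→b: +{b}
  S via S→B d: +{b}
  S via S→a A: +{a}
  S via S→c b: +{c}
  S: {a,b,c}  A: {b}  B: {b}
round 2: (stable)
  S: {a,b,c}  A: {b}  B: {b}

FIRST(S) = ["a", "b", "c"]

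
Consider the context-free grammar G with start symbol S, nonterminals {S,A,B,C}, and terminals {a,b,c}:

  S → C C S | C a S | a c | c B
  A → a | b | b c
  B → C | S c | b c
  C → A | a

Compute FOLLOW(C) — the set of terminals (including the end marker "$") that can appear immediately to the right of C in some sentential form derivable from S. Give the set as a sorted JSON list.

Compute FIRST by fixpoint:
pass 1:
  A via A→a: +{a}
  A via A→b: +{b}
  B via B→b c: +{b}
  C via C→A: +{a,b}
  S via S→C C S: +{a,b}
  S via S→c B: +{c}
  S: {a,b,c}  A: {a,b}  B: {b}  C: {a,b}
pass 2:
  B via B→C: +{a}
  B via B→S c: +{c}
  S: {a,b,c}  A: {a,b}  B: {a,b,c}  C: {a,b}
pass 3: — fixpoint
  S: {a,b,c}  A: {a,b}  B: {a,b,c}  C: {a,b}

FOLLOW iteration:
initialize: $ ∈ FOLLOW(S)
pass 1:
  B→S c: FOLLOW(S) ⊇ FIRST(c) = {c}; new: +{c}
  S→C C S: FOLLOW(C) ⊇ FIRST(C) = {a,b}; new: +{a,b}
  S→C C S: FOLLOW(C) ⊇ FIRST(S) = {a,b,c}; new: +{c}
  S→c B: FOLLOW(B) ⊇ FOLLOW(S) ⊇ {$,c}; new: +{$,c}
  FOLLOW(S)={$,c}  FOLLOW(A)={}  FOLLOW(B)={$,c}  FOLLOW(C)={a,b,c}
pass 2:
  B→C: FOLLOW(C) ⊇ FOLLOW(B) ⊇ {$,c}; new: +{$}
  C→A: FOLLOW(A) ⊇ FOLLOW(C) ⊇ {$,a,b,c}; new: +{$,a,b,c}
  FOLLOW(S)={$,c}  FOLLOW(A)={$,a,b,c}  FOLLOW(B)={$,c}  FOLLOW(C)={$,a,b,c}
pass 3: — fixpoint
  FOLLOW(S)={$,c}  FOLLOW(A)={$,a,b,c}  FOLLOW(B)={$,c}  FOLLOW(C)={$,a,b,c}

FOLLOW(C) = ["$", "a", "b", "c"]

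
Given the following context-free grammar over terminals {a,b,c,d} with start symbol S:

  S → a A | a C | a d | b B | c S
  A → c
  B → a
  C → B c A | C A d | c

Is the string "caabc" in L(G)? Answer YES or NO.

Convert to CNF:
  S -> T0 S | T2 A | T2 C | T2 T1 | T3 B
  A -> c
  B -> a
  C -> B X4 | C X5 | c
  T0 -> c
  T1 -> d
  T2 -> a
  T3 -> b
  X4 -> T0 A
  X5 -> A T1

CYK fill:
  cell(0,0) c: {A,C,T0}  orig:{A,C}
  cell(1,1) a: {B,T2}  orig:{B}
  cell(2,2) a: {B,T2}  orig:{B}
  cell(3,3) b: {T3}  orig:{}
  cell(4,4) c: {A,C,T0}  orig:{A,C}
  cell(0,1) ca: ∅
  cell(1,2) aa: ∅
  cell(2,3) ab: ∅
  cell(3,4) bc: ∅
  cell(0,2) caa: ∅
  cell(1,3) aab: ∅
  cell(2,4) abc: ∅
  cell(0,3) caab: ∅
  cell(1,4) aabc: ∅
  cell(0,4) caabc: ∅

S ∉ T[0,4] ⇒ NO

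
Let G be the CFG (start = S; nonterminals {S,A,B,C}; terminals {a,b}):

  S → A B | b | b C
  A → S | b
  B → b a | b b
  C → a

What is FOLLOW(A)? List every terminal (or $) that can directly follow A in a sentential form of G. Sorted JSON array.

FIRST sets, iterate to fixpoint:
pass 1:
  A via A→b: +{b}
  B via B→b a: +{b}
  C via C→a: +{a}
  S via S→A B: +{b}
  FIRST[S]={b}  FIRST[A]={b}  FIRST[B]={b}  FIRST[C]={a}
pass 2: done
  FIRST[S]={b}  FIRST[A]={b}  FIRST[B]={b}  FIRST[C]={a}

FOLLOW sets:
initialize: $ ∈ FOLLOW(S)
pass 1:
  S→A B: FOLLOW(A) ⊇ FIRST(B) = {b}; new: +{b}
  S→A B: FOLLOW(B) ⊇ FOLLOW(S) ⊇ {$}; new: +{$}
  S→b C: FOLLOW(C) ⊇ FOLLOW(S) ⊇ {$}; new: +{$}
  S: {$}  A: {b}  B: {$}  C: {$}
pass 2:
  A→S: FOLLOW(S) ⊇ FOLLOW(A) ⊇ {b}; new: +{b}
  S→A B: FOLLOW(B) ⊇ FOLLOW(S) ⊇ {$,b}; new: +{b}
  S→b C: FOLLOW(C) ⊇ FOLLOW(S) ⊇ {$,b}; new: +{b}
  S: {$,b}  A: {b}  B: {$,b}  C: {$,b}
pass 3: (stable)
  S: {$,b}  A: {b}  B: {$,b}  C: {$,b}

FOLLOW(A) = ["b"]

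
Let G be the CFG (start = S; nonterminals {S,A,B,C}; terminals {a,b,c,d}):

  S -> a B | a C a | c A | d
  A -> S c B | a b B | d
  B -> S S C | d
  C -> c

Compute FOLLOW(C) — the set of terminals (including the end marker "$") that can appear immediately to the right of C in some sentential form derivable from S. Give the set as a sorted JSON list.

FIRST iteration:
round 1:
  A via A→a b B: +{a}
  A via A→d: +{d}
  B via B→d: +{d}
  C via C→c: +{c}
  S via S→a B: +{a}
  S via S→c A: +{c}
  S via S→d: +{d}
  FIRST[S]={a,c,d}  FIRST[A]={a,d}  FIRST[B]={d}  FIRST[C]={c}
round 2:
  A via A→S c B: +{c}
  B via B→S S C: +{a,c}
  FIRST[S]={a,c,d}  FIRST[A]={a,c,d}  FIRST[B]={a,c,d}  FIRST[C]={c}
round 3: (no change)
  FIRST[S]={a,c,d}  FIRST[A]={a,c,d}  FIRST[B]={a,c,d}  FIRST[C]={c}

FOLLOW sets:
initialize: $ ∈ FOLLOW(S)
round 1:
  A→S c B: FOLLOW(S) ⊇ FIRST(c) = {c}; new: +{c}
  B→S S C: FOLLOW(S) ⊇ FIRST(S) = {a,c,d}; new: +{a,d}
  S→a B: FOLLOW(B) ⊇ FOLLOW(S) ⊇ {$,a,c,d}; new: +{$,a,c,d}
  S→a C a: FOLLOW(C) ⊇ FIRST(a) = {a}; new: +{a}
  S→c A: FOLLOW(A) ⊇ FOLLOW(S) ⊇ {$,a,c,d}; new: +{$,a,c,d}
  FOLLOW[S]={$,a,c,d}  FOLLOW[A]={$,a,c,d}  FOLLOW[B]={$,a,c,d}  FOLLOW[C]={a}
round 2:
  B→S S C: FOLLOW(C) ⊇ FOLLOW(B) ⊇ {$,a,c,d}; new: +{$,c,d}
  FOLLOW[S]={$,a,c,d}  FOLLOW[A]={$,a,c,d}  FOLLOW[B]={$,a,c,d}  FOLLOW[C]={$,a,c,d}
round 3: — fixpoint
  FOLLOW[S]={$,a,c,d}  FOLLOW[A]={$,a,c,d}  FOLLOW[B]={$,a,c,d}  FOLLOW[C]={$,a,c,d}

FOLLOW(C) = ["$", "a", "c", "d"]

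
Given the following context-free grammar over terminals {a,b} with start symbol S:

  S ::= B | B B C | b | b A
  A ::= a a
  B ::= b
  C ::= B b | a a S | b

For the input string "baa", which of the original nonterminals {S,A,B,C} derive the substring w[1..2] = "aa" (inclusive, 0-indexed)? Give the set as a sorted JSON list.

CNF form of G:
  S -> B X3 | T1 A | b
  A -> T0 T0
  B -> b
  C -> B T1 | T0 X2 | b
  T0 -> a
  T1 -> b
  X2 -> T0 S
  X3 -> B C

CYK table (by increasing span) — only the sub-triangle for w[1..2]:
  [1..1]={T0}  "a"  orig:{}
  [2..2]={T0}  "a"  orig:{}
  [1..2]={A}  "aa"

Original NTs in T[1,2] deriving "aa": ["A"]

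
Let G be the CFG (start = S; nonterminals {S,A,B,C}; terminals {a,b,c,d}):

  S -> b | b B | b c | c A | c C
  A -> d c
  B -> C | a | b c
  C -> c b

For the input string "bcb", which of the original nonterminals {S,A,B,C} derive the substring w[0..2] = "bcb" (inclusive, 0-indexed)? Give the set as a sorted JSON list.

CNF form of G:
  S -> T1 A | T1 C | T2 B | T2 T1 | b
  A -> T0 T1
  B -> T1 T2 | T2 T1 | a
  C -> T1 T2
  T0 -> d
  T1 -> c
  T2 -> b

CYK fill — only the sub-triangle for w[0..2]:
  T[0,0] 'b' = {S,T2}  orig:{S}
  T[1,1] 'c' = {T1}  orig:{}
  T[2,2] 'b' = {S,T2}  orig:{S}
  T[0,1] 'bc' = {B,S}
  T[1,2] 'cb' = {B,C}
  T[0,2] 'bcb' = {S}

Original NTs in T[0,2] deriving "bcb": ["S"]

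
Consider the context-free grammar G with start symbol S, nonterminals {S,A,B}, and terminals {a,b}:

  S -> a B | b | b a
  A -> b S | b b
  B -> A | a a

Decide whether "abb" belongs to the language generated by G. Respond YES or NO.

Convert to CNF:
  S -> T0 T1 | T1 B | b
  A -> T0 S | T0 T0
  B -> T0 S | T0 T0 | T1 T1
  T0 -> b
  T1 -> a

Fill CYK table bottom-up:
  T[0,0] 'a' = {T1}  orig:{}
  T[1,1] 'b' = {S,T0}  orig:{S}
  T[2,2] 'b' = {S,T0}  orig:{S}
  T[0,1] 'ab' = ∅
  T[1,2] 'bb' = {A,B}
  T[0,2] 'abb' = {S}

S ∈ T[0,2] ⇒ YES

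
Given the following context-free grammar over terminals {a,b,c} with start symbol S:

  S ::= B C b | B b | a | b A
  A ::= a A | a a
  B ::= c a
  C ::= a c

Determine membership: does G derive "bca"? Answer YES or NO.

Convert to CNF:
  S -> B T2 | B X3 | T2 A | a
  A -> T0 A | T0 T0
  B -> T1 T0
  C -> T0 T1
  T0 -> a
  T1 -> c
  T2 -> b
  X3 -> C T2

Fill CYK table bottom-up:
  T[0,0] 'b' = {T2}  orig:{}
  T[1,1] 'c' = {T1}  orig:{}
  T[2,2] 'a' = {S,T0}  orig:{S}
  T[0,1] 'bc' = ∅
  T[1,2] 'ca' = {B}
  T[0,2] 'bca' = ∅

S ∉ T[0,2] ⇒ NO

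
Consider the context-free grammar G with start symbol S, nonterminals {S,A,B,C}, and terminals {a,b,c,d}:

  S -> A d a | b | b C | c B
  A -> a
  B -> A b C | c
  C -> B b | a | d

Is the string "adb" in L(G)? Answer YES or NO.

CNF form of G:
  S -> A X5 | T0 C | T3 B | b
  A -> a
  B -> A X4 | c
  C -> B T0 | a | d
  T0 -> b
  T1 -> d
  T2 -> a
  T3 -> c
  X4 -> T0 C
  X5 -> T1 T2

Fill CYK table bottom-up:
  [0..0]={A,C,T2}  "a"  orig:{A,C}
  [1..1]={C,T1}  "d"  orig:{C}
  [2..2]={S,T0}  "b"  orig:{S}
  [0..1]=∅  "ad"
  [1..2]=∅  "db"
  [0..2]=∅  "adb"

S ∉ T[0,2] ⇒ NO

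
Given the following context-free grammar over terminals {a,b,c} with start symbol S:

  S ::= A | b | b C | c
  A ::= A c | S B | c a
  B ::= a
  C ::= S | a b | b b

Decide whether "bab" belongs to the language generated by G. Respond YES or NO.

CNF form of G:
  S -> A T0 | S B | T0 T1 | T2 C | b | c
  A -> A T0 | S B | T0 T1
  B -> a
  C -> A T0 | S B | T0 T1 | T1 T2 | T2 C | T2 T2 | b | c
  T0 -> c
  T1 -> a
  T2 -> b

Fill CYK table bottom-up:
  [0..0]={C,S,T2}  "b"  orig:{C,S}
  [1..1]={B,T1}  "a"  orig:{B}
  [2..2]={C,S,T2}  "b"  orig:{C,S}
  [0..1]={A,C,S}  "ba"
  [1..2]={C}  "ab"
  [0..2]={C,S}  "bab"

S ∈ T[0,2] ⇒ YES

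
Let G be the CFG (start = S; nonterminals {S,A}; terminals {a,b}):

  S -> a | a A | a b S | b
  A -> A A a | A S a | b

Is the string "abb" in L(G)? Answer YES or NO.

CNF form of G:
  S -> T0 A | T0 X4 | a | b
  A -> A X2 | A X3 | b
  T0 -> a
  T1 -> b
  X2 -> A T0
  X3 -> S T0
  X4 -> T1 S

Fill CYK table bottom-up:
  cell(0,0) a: {S,T0}  orig:{S}
  cell(1,1) b: {A,S,T1}  orig:{A,S}
  cell(2,2) b: {A,S,T1}  orig:{A,S}
  cell(0,1) ab: {S}
  cell(1,2) bb: {X4}  orig:{}
  cell(0,2) abb: {S}

S ∈ T[0,2] ⇒ YES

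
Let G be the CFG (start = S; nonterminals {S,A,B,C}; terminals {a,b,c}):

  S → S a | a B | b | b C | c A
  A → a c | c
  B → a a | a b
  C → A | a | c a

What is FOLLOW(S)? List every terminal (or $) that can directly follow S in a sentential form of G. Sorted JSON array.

FIRST sets, iterate to fixpoint:
iter 1:
  A via A→a c: +{a}
  A via A→c: +{c}
  B via B→a a: +{a}
  C via C→A: +{a,c}
  S via S→a B: +{a}
  S via S→b: +{b}
  S via S→c A: +{c}
  FIRST[S]={a,b,c}  FIRST[A]={a,c}  FIRST[B]={a}  FIRST[C]={a,c}
iter 2: (no change)
  FIRST[S]={a,b,c}  FIRST[A]={a,c}  FIRST[B]={a}  FIRST[C]={a,c}

FOLLOW iteration:
initialize: $ ∈ FOLLOW(S)
iter 1:
  S→S a: FOLLOW(S) ⊇ FIRST(a) = {a}; new: +{a}
  S→a B: FOLLOW(B) ⊇ FOLLOW(S) ⊇ {$,a}; new: +{$,a}
  S→b C: FOLLOW(C) ⊇ FOLLOW(S) ⊇ {$,a}; new: +{$,a}
  S→c A: FOLLOW(A) ⊇ FOLLOW(S) ⊇ {$,a}; new: +{$,a}
  FOLLOW(S)={$,a}  FOLLOW(A)={$,a}  FOLLOW(B)={$,a}  FOLLOW(C)={$,a}
iter 2: (no change)
  FOLLOW(S)={$,a}  FOLLOW(A)={$,a}  FOLLOW(B)={$,a}  FOLLOW(C)={$,a}

FOLLOW(S) = ["$", "a"]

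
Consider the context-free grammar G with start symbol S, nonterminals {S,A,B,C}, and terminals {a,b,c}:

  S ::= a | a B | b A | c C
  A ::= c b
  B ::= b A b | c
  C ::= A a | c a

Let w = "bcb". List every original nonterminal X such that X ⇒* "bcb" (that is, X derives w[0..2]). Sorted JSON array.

Convert to CNF:
  S -> T0 C | T1 A | T2 B | a
  A -> T0 T1
  B -> T1 X3 | c
  C -> A T2 | T0 T2
  T0 -> c
  T1 -> b
  T2 -> a
  X3 -> A T1

CYK table (by increasing span) (cells [i..j] with 0 ≤ i ≤ j ≤ 2 only):
  cell(0,0) b: {T1}  orig:{}
  cell(1,1) c: {B,T0}  orig:{B}
  cell(2,2) b: {T1}  orig:{}
  cell(0,1) bc: ∅
  cell(1,2) cb: {A}
  cell(0,2) bcb: {S}

Original NTs in T[0,2] deriving "bcb": ["S"]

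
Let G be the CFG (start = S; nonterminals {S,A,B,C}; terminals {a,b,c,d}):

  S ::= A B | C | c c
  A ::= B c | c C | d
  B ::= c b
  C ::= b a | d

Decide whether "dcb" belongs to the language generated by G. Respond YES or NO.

CNF form of G:
  S -> A B | T0 T0 | T1 T2 | d
  A -> B T0 | T0 C | d
  B -> T0 T1
  C -> T1 T2 | d
  T0 -> c
  T1 -> b
  T2 -> a

Fill CYK table bottom-up:
  [0..0]={A,C,S}  "d"
  [1..1]={T0}  "c"  orig:{}
  [2..2]={T1}  "b"  orig:{}
  [0..1]=∅  "dc"
  [1..2]={B}  "cb"
  [0..2]={S}  "dcb"

S ∈ T[0,2] ⇒ YES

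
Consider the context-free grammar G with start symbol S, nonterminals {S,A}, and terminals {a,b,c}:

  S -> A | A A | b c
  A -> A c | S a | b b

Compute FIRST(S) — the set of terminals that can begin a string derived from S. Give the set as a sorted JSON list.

FIRST iteration:
iter 1:
  A via A→b b: +{b}
  S via S→A: +{b}
  FIRST[S]={b}  FIRST[A]={b}
iter 2: (no change)
  FIRST[S]={b}  FIRST[A]={b}

FIRST(S) = ["b"]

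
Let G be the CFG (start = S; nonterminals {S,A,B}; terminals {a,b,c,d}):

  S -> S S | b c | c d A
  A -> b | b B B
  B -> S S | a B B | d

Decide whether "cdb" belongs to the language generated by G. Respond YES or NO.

CNF form of G:
  S -> S S | T0 T2 | T2 X6
  A -> T0 X4 | b
  B -> S S | T1 X5 | d
  T0 -> b
  T1 -> a
  T2 -> c
  T3 -> d
  X4 -> B B
  X5 -> B B
  X6 -> T3 A

Fill CYK table bottom-up:
  cell(0,0) c: {T2}  orig:{}
  cell(1,1) d: {B,T3}  orig:{B}
  cell(2,2) b: {A,T0}  orig:{A}
  cell(0,1) cd: ∅
  cell(1,2) db: {X6}  orig:{}
  cell(0,2) cdb: {S}

S ∈ T[0,2] ⇒ YES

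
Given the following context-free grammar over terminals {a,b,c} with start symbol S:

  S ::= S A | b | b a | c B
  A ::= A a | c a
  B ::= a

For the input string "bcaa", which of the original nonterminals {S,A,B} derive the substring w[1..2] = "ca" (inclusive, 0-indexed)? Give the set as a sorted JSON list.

Convert to CNF:
  S -> S A | T1 B | T2 T0 | b
  A -> A T0 | T1 T0
  B -> a
  T0 -> a
  T1 -> c
  T2 -> b

CYK table (by increasing span) — only the sub-triangle for w[1..2]:
  T[1,1] 'c' = {T1}  orig:{}
  T[2,2] 'a' = {B,T0}  orig:{B}
  T[1,2] 'ca' = {A,S}

Original NTs in T[1,2] deriving "ca": ["A", "S"]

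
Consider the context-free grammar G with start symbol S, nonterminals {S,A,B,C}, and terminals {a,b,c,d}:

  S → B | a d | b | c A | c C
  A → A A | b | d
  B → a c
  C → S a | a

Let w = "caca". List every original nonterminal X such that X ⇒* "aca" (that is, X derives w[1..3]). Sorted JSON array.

CNF form of G:
  S -> T0 T1 | T0 T2 | T1 A | T1 C | b
  A -> A A | b | d
  B -> T0 T1
  C -> S T0 | a
  T0 -> a
  T1 -> c
  T2 -> d

Fill CYK table bottom-up (cells [i..j] with 1 ≤ i ≤ j ≤ 3 only):
  cell(1,1) a: {C,T0}  orig:{C}
  cell(2,2) c: {T1}  orig:{}
  cell(3,3) a: {C,T0}  orig:{C}
  cell(1,2) ac: {B,S}
  cell(2,3) ca: {S}
  cell(1,3) aca: {C}

Original NTs in T[1,3] deriving "aca": ["C"]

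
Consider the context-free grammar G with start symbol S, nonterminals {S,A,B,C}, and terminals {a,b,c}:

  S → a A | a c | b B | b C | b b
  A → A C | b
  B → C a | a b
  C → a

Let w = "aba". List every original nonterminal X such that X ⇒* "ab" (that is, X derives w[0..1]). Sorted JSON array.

CNF form of G:
  S -> T0 A | T0 T2 | T1 B | T1 C | T1 T1
  A -> A C | b
  B -> C T0 | T0 T1
  C -> a
  T0 -> a
  T1 -> b
  T2 -> c

CYK table (by increasing span), restricted to cells inside w[0..1]:
  cell(0,0) a: {C,T0}  orig:{C}
  cell(1,1) b: {A,T1}  orig:{A}
  cell(0,1) ab: {B,S}

Original NTs in T[0,1] deriving "ab": ["B", "S"]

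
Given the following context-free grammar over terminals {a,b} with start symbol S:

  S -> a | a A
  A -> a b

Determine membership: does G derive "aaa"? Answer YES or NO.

CNF form of G:
  S -> T0 A | a
  A -> T0 T1
  T0 -> a
  T1 -> b

CYK table (by increasing span):
  T[0,0] 'a' = {S,T0}  orig:{S}
  T[1,1] 'a' = {S,T0}  orig:{S}
  T[2,2] 'a' = {S,T0}  orig:{S}
  T[0,1] 'aa' = ∅
  T[1,2] 'aa' = ∅
  T[0,2] 'aaa' = ∅

S ∉ T[0,2] ⇒ NO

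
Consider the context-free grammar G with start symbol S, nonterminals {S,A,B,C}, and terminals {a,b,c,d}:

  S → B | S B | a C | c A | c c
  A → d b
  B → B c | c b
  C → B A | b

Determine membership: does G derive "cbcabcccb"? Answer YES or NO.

CNF form of G:
  S -> B T2 | S B | T2 A | T2 T1 | T2 T2 | T3 C
  A -> T0 T1
  B -> B T2 | T2 T1
  C -> B A | b
  T0 -> d
  T1 -> b
  T2 -> c
  T3 -> a

CYK fill:
  cell(0,0) c: {T2}  orig:{}
  cell(1,1) b: {C,T1}  orig:{C}
  cell(2,2) c: {T2}  orig:{}
  cell(3,3) a: {T3}  orig:{}
  cell(4,4) b: {C,T1}  orig:{C}
  cell(5,5) c: {T2}  orig:{}
  cell(6,6) c: {T2}  orig:{}
  cell(7,7) c: {T2}  orig:{}
  cell(8,8) b: {C,T1}  orig:{C}
  cell(0,1) cb: {B,S}
  cell(1,2) bc: ∅
  cell(2,3) ca: ∅
  cell(3,4) ab: {S}
  cell(4,5) bc: ∅
  cell(5,6) cc: {S}
  cell(6,7) cc: {S}
  cell(7,8) cb: {B,S}
  cell(0,2) cbc: {B,S}
  cell(1,3) bca: ∅
  cell(2,4) cab: ∅
  cell(3,5) abc: ∅
  cell(4,6) bcc: ∅
  cell(5,7) ccc: ∅
  cell(6,8) ccb: ∅
  cell(0,3) cbca: ∅
  cell(1,4) bcab: ∅
  cell(2,5) cabc: ∅
  cell(3,6) abcc: ∅
  cell(4,7) bccc: ∅
  cell(5,8) cccb: {S}
  cell(0,4) cbcab: ∅
  cell(1,5) bcabc: ∅
  cell(2,6) cabcc: ∅
  cell(3,7) abccc: ∅
  cell(4,8) bcccb: ∅
  cell(0,5) cbcabc: ∅
  cell(1,6) bcabcc: ∅
  cell(2,7) cabccc: ∅
  cell(3,8) abcccb: ∅
  cell(0,6) cbcabcc: ∅
  cell(1,7) bcabccc: ∅
  cell(2,8) cabcccb: ∅
  cell(0,7) cbcabccc: ∅
  cell(1,8) bcabcccb: ∅
  cell(0,8) cbcabcccb: ∅

S ∉ T[0,8] ⇒ NO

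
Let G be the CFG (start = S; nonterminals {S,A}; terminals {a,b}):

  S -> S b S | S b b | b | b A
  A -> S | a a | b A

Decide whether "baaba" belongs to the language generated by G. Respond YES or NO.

CNF form of G:
  S -> S X4 | S X5 | T0 A | b
  A -> S X2 | S X3 | T0 A | T1 T1 | b
  T0 -> b
  T1 -> a
  X2 -> T0 S
  X3 -> T0 T0
  X4 -> T0 S
  X5 -> T0 T0

CYK fill:
  [0..0]={A,S,T0}  "b"  orig:{A,S}
  [1..1]={T1}  "a"  orig:{}
  [2..2]={T1}  "a"  orig:{}
  [3..3]={A,S,T0}  "b"  orig:{A,S}
  [4..4]={T1}  "a"  orig:{}
  [0..1]=∅  "ba"
  [1..2]={A}  "aa"
  [2..3]=∅  "ab"
  [3..4]=∅  "ba"
  [0..2]={A,S}  "baa"
  [1..3]=∅  "aab"
  [2..4]=∅  "aba"
  [0..3]=∅  "baab"
  [1..4]=∅  "aaba"
  [0..4]=∅  "baaba"

S ∉ T[0,4] ⇒ NO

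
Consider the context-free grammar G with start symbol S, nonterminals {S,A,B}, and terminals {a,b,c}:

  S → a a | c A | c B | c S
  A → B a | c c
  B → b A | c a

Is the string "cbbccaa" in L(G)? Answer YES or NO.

Convert to CNF:
  S -> T0 T0 | T1 A | T1 B | T1 S
  A -> B T0 | T1 T1
  B -> T1 T0 | T2 A
  T0 -> a
  T1 -> c
  T2 -> b

CYK table (by increasing span):
  cell(0,0) c: {T1}  orig:{}
  cell(1,1) b: {T2}  orig:{}
  cell(2,2) b: {T2}  orig:{}
  cell(3,3) c: {T1}  orig:{}
  cell(4,4) c: {T1}  orig:{}
  cell(5,5) a: {T0}  orig:{}
  cell(6,6) a: {T0}  orig:{}
  cell(0,1) cb: ∅
  cell(1,2) bb: ∅
  cell(2,3) bc: ∅
  cell(3,4) cc: {A}
  cell(4,5) ca: {B}
  cell(5,6) aa: {S}
  cell(0,2) cbb: ∅
  cell(1,3) bbc: ∅
  cell(2,4) bcc: {B}
  cell(3,5) cca: {S}
  cell(4,6) caa: {A,S}
  cell(0,3) cbbc: ∅
  cell(1,4) bbcc: ∅
  cell(2,5) bcca: {A}
  cell(3,6) ccaa: {S}
  cell(0,4) cbbcc: ∅
  cell(1,5) bbcca: {B}
  cell(2,6) bccaa: ∅
  cell(0,5) cbbcca: {S}
  cell(1,6) bbccaa: {A}
  cell(0,6) cbbccaa: {S}

S ∈ T[0,6] ⇒ YES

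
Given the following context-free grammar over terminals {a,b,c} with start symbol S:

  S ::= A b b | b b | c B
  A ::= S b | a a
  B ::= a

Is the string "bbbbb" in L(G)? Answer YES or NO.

CNF form of G:
  S -> A X3 | T0 T0 | T2 B
  A -> S T0 | T1 T1
  B -> a
  T0 -> b
  T1 -> a
  T2 -> c
  X3 -> T0 T0

CYK table (by increasing span):
  cell(0,0) b: {T0}  orig:{}
  cell(1,1) b: {T0}  orig:{}
  cell(2,2) b: {T0}  orig:{}
  cell(3,3) b: {T0}  orig:{}
  cell(4,4) b: {T0}  orig:{}
  cell(0,1) bb: {S,X3}  orig:{S}
  cell(1,2) bb: {S,X3}  orig:{S}
  cell(2,3) bb: {S,X3}  orig:{S}
  cell(3,4) bb: {S,X3}  orig:{S}
  cell(0,2) bbb: {A}
  cell(1,3) bbb: {A}
  cell(2,4) bbb: {A}
  cell(0,3) bbbb: ∅
  cell(1,4) bbbb: ∅
  cell(0,4) bbbbb: {S}

S ∈ T[0,4] ⇒ YES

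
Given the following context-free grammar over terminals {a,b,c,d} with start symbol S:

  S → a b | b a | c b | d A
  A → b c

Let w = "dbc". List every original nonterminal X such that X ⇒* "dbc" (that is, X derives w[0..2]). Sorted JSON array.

CNF form of G:
  S -> T0 T2 | T1 T0 | T2 T0 | T3 A
  A -> T0 T1
  T0 -> b
  T1 -> c
  T2 -> a
  T3 -> d

Fill CYK table bottom-up, restricted to cells inside w[0..2]:
  T[0,0] 'd' = {T3}  orig:{}
  T[1,1] 'b' = {T0}  orig:{}
  T[2,2] 'c' = {T1}  orig:{}
  T[0,1] 'db' = ∅
  T[1,2] 'bc' = {A}
  T[0,2] 'dbc' = {S}

Original NTs in T[0,2] deriving "dbc": ["S"]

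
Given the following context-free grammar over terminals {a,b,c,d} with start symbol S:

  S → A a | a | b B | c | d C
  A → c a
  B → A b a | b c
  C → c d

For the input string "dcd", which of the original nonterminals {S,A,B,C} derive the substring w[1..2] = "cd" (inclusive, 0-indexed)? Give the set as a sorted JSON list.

Convert to CNF:
  S -> A T1 | T2 B | T3 C | a | c
  A -> T0 T1
  B -> A X4 | T2 T0
  C -> T0 T3
  T0 -> c
  T1 -> a
  T2 -> b
  T3 -> d
  X4 -> T2 T1

CYK fill (cells [i..j] with 1 ≤ i ≤ j ≤ 2 only):
  T[1,1] 'c' = {S,T0}  orig:{S}
  T[2,2] 'd' = {T3}  orig:{}
  T[1,2] 'cd' = {C}

Original NTs in T[1,2] deriving "cd": ["C"]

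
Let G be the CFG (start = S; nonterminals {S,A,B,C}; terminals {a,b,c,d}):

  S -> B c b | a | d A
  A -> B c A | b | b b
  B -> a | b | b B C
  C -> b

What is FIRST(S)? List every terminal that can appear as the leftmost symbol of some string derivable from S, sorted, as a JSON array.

FIRST iteration:
round 1:
  A via A→b: +{b}
  B via B→a: +{a}
  B via B→b: +{b}
  C via C→b: +{b}
  S via S→B c b: +{a,b}
  S via S→d A: +{d}
  FIRST(S)={a,b,d}  FIRST(A)={b}  FIRST(B)={a,b}  FIRST(C)={b}
round 2:
  A via A→B c A: +{a}
  FIRST(S)={a,b,d}  FIRST(A)={a,b}  FIRST(B)={a,b}  FIRST(C)={b}
round 3: (stable)
  FIRST(S)={a,b,d}  FIRST(A)={a,b}  FIRST(B)={a,b}  FIRST(C)={b}

FIRST(S) = ["a", "b", "d"]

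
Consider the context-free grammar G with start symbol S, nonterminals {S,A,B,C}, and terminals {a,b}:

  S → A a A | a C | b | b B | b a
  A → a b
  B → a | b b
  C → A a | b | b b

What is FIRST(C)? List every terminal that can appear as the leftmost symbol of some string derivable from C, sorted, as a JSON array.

Compute FIRST by fixpoint:
pass 1:
  A via A→a b: +{a}
  B via B→a: +{a}
  B via B→b b: +{b}
  C via C→A a: +{a}
  C via C→b: +{b}
  S via S→A a A: +{a}
  S via S→b: +{b}
  S: {a,b}  A: {a}  B: {a,b}  C: {a,b}
pass 2: (stable)
  S: {a,b}  A: {a}  B: {a,b}  C: {a,b}

FIRST(C) = ["a", "b"]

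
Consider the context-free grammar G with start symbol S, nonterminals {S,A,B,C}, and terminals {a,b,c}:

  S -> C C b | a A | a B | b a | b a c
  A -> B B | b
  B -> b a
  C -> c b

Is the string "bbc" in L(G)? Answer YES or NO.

CNF form of G:
  S -> C X3 | T0 T1 | T0 X4 | T1 A | T1 B
  A -> B B | b
  B -> T0 T1
  C -> T2 T0
  T0 -> b
  T1 -> a
  T2 -> c
  X3 -> C T0
  X4 -> T1 T2

CYK fill:
  [0..0]={A,T0}  "b"  orig:{A}
  [1..1]={A,T0}  "b"  orig:{A}
  [2..2]={T2}  "c"  orig:{}
  [0..1]=∅  "bb"
  [1..2]=∅  "bc"
  [0..2]=∅  "bbc"

S ∉ T[0,2] ⇒ NO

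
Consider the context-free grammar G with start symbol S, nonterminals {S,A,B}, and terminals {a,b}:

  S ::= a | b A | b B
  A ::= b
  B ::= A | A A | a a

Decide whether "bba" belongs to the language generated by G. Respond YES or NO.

Convert to CNF:
  S -> T1 A | T1 B | a
  A -> b
  B -> A A | T0 T0 | b
  T0 -> a
  T1 -> b

CYK fill:
  T[0,0] 'b' = {A,B,T1}  orig:{A,B}
  T[1,1] 'b' = {A,B,T1}  orig:{A,B}
  T[2,2] 'a' = {S,T0}  orig:{S}
  T[0,1] 'bb' = {B,S}
  T[1,2] 'ba' = ∅
  T[0,2] 'bba' = ∅

S ∉ T[0,2] ⇒ NO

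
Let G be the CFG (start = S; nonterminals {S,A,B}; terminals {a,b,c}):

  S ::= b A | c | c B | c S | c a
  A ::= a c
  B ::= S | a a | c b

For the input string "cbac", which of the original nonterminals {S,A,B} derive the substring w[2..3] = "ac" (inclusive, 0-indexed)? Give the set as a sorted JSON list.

CNF form of G:
  S -> T1 B | T1 S | T1 T0 | T2 A | c
  A -> T0 T1
  B -> T0 T0 | T1 B | T1 S | T1 T0 | T1 T2 | T2 A | c
  T0 -> a
  T1 -> c
  T2 -> b

Fill CYK table bottom-up — only the sub-triangle for w[2..3]:
  T[2,2] 'a' = {T0}  orig:{}
  T[3,3] 'c' = {B,S,T1}  orig:{B,S}
  T[2,3] 'ac' = {A}

Original NTs in T[2,3] deriving "ac": ["A"]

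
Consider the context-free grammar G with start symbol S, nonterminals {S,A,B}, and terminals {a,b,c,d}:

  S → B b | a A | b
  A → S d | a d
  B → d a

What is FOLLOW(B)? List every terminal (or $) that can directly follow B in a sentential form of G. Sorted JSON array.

FIRST sets, iterate to fixpoint:
[1]
  A via A→a d: +{a}
  B via B→d a: +{d}
  S via S→B b: +{d}
  S via S→a A: +{a}
  S via S→b: +{b}
  FIRST(S)={a,b,d}  FIRST(A)={a}  FIRST(B)={d}
[2]
  A via A→S d: +{b,d}
  FIRST(S)={a,b,d}  FIRST(A)={a,b,d}  FIRST(B)={d}
[3] — fixpoint
  FIRST(S)={a,b,d}  FIRST(A)={a,b,d}  FIRST(B)={d}

FOLLOW iteration:
FOLLOW(S) := {$}
iter 1:
  A→S d: FOLLOW(S) ⊇ FIRST(d) = {d}; new: +{d}
  S→B b: FOLLOW(B) ⊇ FIRST(b) = {b}; new: +{b}
  S→a A: FOLLOW(A) ⊇ FOLLOW(S) ⊇ {$,d}; new: +{$,d}
  S: {$,d}  A: {$,d}  B: {b}
iter 2: — fixpoint
  S: {$,d}  A: {$,d}  B: {b}

FOLLOW(B) = ["b"]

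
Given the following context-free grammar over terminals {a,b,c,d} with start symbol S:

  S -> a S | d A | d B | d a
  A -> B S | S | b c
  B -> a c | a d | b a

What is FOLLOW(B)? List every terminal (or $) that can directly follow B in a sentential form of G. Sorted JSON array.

Compute FIRST by fixpoint:
pass 1:
  A via A→b c: +{b}
  B via B→a c: +{a}
  B via B→b a: +{b}
  S via S→a S: +{a}
  S via S→d A: +{d}
  FIRST[S]={a,d}  FIRST[A]={b}  FIRST[B]={a,b}
pass 2:
  A via A→B S: +{a}
  A via A→S: +{d}
  FIRST[S]={a,d}  FIRST[A]={a,b,d}  FIRST[B]={a,b}
pass 3: (stable)
  FIRST[S]={a,d}  FIRST[A]={a,b,d}  FIRST[B]={a,b}

FOLLOW iteration:
FOLLOW(S) := {$}
pass 1:
  A→B S: FOLLOW(B) ⊇ FIRST(S) = {a,d}; new: +{a,d}
  S→d A: FOLLOW(A) ⊇ FOLLOW(S) ⊇ {$}; new: +{$}
  S→d B: FOLLOW(B) ⊇ FOLLOW(S) ⊇ {$}; new: +{$}
  FOLLOW[S]={$}  FOLLOW[A]={$}  FOLLOW[B]={$,a,d}
pass 2: (no change)
  FOLLOW[S]={$}  FOLLOW[A]={$}  FOLLOW[B]={$,a,d}

FOLLOW(B) = ["$", "a", "d"]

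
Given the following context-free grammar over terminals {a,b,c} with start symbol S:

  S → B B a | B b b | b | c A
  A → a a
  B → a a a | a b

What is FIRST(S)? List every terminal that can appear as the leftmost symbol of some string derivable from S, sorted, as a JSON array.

Compute FIRST by fixpoint:
round 1:
  A via A→a a: +{a}
  B via B→a a a: +{a}
  S via S→B B a: +{a}
  S via S→b: +{b}
  S via S→c A: +{c}
  S: {a,b,c}  A: {a}  B: {a}
round 2: (stable)
  S: {a,b,c}  A: {a}  B: {a}

FIRST(S) = ["a", "b", "c"]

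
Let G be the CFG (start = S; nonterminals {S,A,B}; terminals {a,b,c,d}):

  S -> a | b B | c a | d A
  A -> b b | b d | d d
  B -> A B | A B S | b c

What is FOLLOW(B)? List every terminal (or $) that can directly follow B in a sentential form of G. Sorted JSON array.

FIRST sets, iterate to fixpoint:
[1]
  A via A→b b: +{b}
  A via A→d d: +{d}
  B via B→A B: +{b,d}
  S via S→a: +{a}
  S via S→b B: +{b}
  S via S→c a: +{c}
  S via S→d A: +{d}
  FIRST(S)={a,b,c,d}  FIRST(A)={b,d}  FIRST(B)={b,d}
[2] (no change)
  FIRST(S)={a,b,c,d}  FIRST(A)={b,d}  FIRST(B)={b,d}

FOLLOW sets:
seed FOLLOW(S) with $
iter 1:
  B→A B: FOLLOW(A) ⊇ FIRST(B) = {b,d}; new: +{b,d}
  B→A B S: FOLLOW(B) ⊇ FIRST(S) = {a,b,c,d}; new: +{a,b,c,d}
  B→A B S: FOLLOW(S) ⊇ FOLLOW(B) ⊇ {a,b,c,d}; new: +{a,b,c,d}
  S→b B: FOLLOW(B) ⊇ FOLLOW(S) ⊇ {$,a,b,c,d}; new: +{$}
  S→d A: FOLLOW(A) ⊇ FOLLOW(S) ⊇ {$,a,b,c,d}; new: +{$,a,c}
  FOLLOW(S)={$,a,b,c,d}  FOLLOW(A)={$,a,b,c,d}  FOLLOW(B)={$,a,b,c,d}
iter 2: (stable)
  FOLLOW(S)={$,a,b,c,d}  FOLLOW(A)={$,a,b,c,d}  FOLLOW(B)={$,a,b,c,d}

FOLLOW(B) = ["$", "a", "b", "c", "d"]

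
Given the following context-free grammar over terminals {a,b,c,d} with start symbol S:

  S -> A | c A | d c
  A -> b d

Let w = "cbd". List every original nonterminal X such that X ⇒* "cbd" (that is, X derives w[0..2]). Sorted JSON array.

CNF form of G:
  S -> T0 T1 | T1 T2 | T2 A
  A -> T0 T1
  T0 -> b
  T1 -> d
  T2 -> c

CYK fill (cells [i..j] with 0 ≤ i ≤ j ≤ 2 only):
  T[0,0] 'c' = {T2}  orig:{}
  T[1,1] 'b' = {T0}  orig:{}
  T[2,2] 'd' = {T1}  orig:{}
  T[0,1] 'cb' = ∅
  T[1,2] 'bd' = {A,S}
  T[0,2] 'cbd' = {S}

Original NTs in T[0,2] deriving "cbd": ["S"]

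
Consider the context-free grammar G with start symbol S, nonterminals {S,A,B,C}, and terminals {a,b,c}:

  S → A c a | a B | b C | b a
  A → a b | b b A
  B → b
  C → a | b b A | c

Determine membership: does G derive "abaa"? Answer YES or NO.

Convert to CNF:
  S -> A X5 | T0 B | T1 C | T1 T0
  A -> T0 T1 | T1 X3
  B -> b
  C -> T1 X4 | a | c
  T0 -> a
  T1 -> b
  T2 -> c
  X3 -> T1 A
  X4 -> T1 A
  X5 -> T2 T0

CYK fill:
  cell(0,0) a: {C,T0}  orig:{C}
  cell(1,1) b: {B,T1}  orig:{B}
  cell(2,2) a: {C,T0}  orig:{C}
  cell(3,3) a: {C,T0}  orig:{C}
  cell(0,1) ab: {A,S}
  cell(1,2) ba: {S}
  cell(2,3) aa: ∅
  cell(0,2) aba: ∅
  cell(1,3) baa: ∅
  cell(0,3) abaa: ∅

S ∉ T[0,3] ⇒ NO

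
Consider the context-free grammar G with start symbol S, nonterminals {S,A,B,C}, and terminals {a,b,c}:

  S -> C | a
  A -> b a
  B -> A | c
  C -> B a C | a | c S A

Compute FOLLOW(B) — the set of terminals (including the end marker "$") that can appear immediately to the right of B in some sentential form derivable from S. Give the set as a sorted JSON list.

FIRST iteration:
iter 1:
  A via A→b a: +{b}
  B via B→A: +{b}
  B via B→c: +{c}
  C via C→B a C: +{b,c}
  C via C→a: +{a}
  S via S→C: +{a,b,c}
  FIRST(S)={a,b,c}  FIRST(A)={b}  FIRST(B)={b,c}  FIRST(C)={a,b,c}
iter 2: — fixpoint
  FIRST(S)={a,b,c}  FIRST(A)={b}  FIRST(B)={b,c}  FIRST(C)={a,b,c}

FOLLOW iteration:
seed FOLLOW(S) with $
pass 1:
  C→B a C: FOLLOW(B) ⊇ FIRST(a) = {a}; new: +{a}
  C→c S A: FOLLOW(S) ⊇ FIRST(A) = {b}; new: +{b}
  S→C: FOLLOW(C) ⊇ FOLLOW(S) ⊇ {$,b}; new: +{$,b}
  FOLLOW[S]={$,b}  FOLLOW[A]={}  FOLLOW[B]={a}  FOLLOW[C]={$,b}
pass 2:
  B→A: FOLLOW(A) ⊇ FOLLOW(B) ⊇ {a}; new: +{a}
  C→c S A: FOLLOW(A) ⊇ FOLLOW(C) ⊇ {$,b}; new: +{$,b}
  FOLLOW[S]={$,b}  FOLLOW[A]={$,a,b}  FOLLOW[B]={a}  FOLLOW[C]={$,b}
pass 3: (no change)
  FOLLOW[S]={$,b}  FOLLOW[A]={$,a,b}  FOLLOW[B]={a}  FOLLOW[C]={$,b}

FOLLOW(B) = ["a"]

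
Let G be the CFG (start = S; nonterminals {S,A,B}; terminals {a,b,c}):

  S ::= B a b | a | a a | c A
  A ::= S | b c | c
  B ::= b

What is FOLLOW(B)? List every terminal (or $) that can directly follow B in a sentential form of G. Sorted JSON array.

FIRST iteration:
pass 1:
  A via A→b c: +{b}
  A via A→c: +{c}
  B via B→b: +{b}
  S via S→B a b: +{b}
  S via S→a: +{a}
  S via S→c A: +{c}
  S: {a,b,c}  A: {b,c}  B: {b}
pass 2:
  A via A→S: +{a}
  S: {a,b,c}  A: {a,b,c}  B: {b}
pass 3: (no change)
  S: {a,b,c}  A: {a,b,c}  B: {b}

FOLLOW iteration:
FOLLOW(S) := {$}
iter 1:
  S→B a b: FOLLOW(B) ⊇ FIRST(a) = {a}; new: +{a}
  S→c A: FOLLOW(A) ⊇ FOLLOW(S) ⊇ {$}; new: +{$}
  FOLLOW[S]={$}  FOLLOW[A]={$}  FOLLOW[B]={a}
iter 2: done
  FOLLOW[S]={$}  FOLLOW[A]={$}  FOLLOW[B]={a}

FOLLOW(B) = ["a"]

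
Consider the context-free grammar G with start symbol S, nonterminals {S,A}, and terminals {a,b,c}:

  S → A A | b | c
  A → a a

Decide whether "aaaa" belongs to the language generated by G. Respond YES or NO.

CNF form of G:
  S -> A A | b | c
  A -> T0 T0
  T0 -> a

CYK fill:
  T[0,0] 'a' = {T0}  orig:{}
  T[1,1] 'a' = {T0}  orig:{}
  T[2,2] 'a' = {T0}  orig:{}
  T[3,3] 'a' = {T0}  orig:{}
  T[0,1] 'aa' = {A}
  T[1,2] 'aa' = {A}
  T[2,3] 'aa' = {A}
  T[0,2] 'aaa' = ∅
  T[1,3] 'aaa' = ∅
  T[0,3] 'aaaa' = {S}

S ∈ T[0,3] ⇒ YES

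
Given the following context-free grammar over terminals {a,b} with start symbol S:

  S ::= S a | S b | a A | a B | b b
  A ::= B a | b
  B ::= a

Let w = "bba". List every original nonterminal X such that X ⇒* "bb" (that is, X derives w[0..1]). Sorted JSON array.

CNF form of G:
  S -> S T0 | S T1 | T0 A | T0 B | T1 T1
  A -> B T0 | b
  B -> a
  T0 -> a
  T1 -> b

CYK table (by increasing span), restricted to cells inside w[0..1]:
  cell(0,0) b: {A,T1}  orig:{A}
  cell(1,1) b: {A,T1}  orig:{A}
  cell(0,1) bb: {S}

Original NTs in T[0,1] deriving "bb": ["S"]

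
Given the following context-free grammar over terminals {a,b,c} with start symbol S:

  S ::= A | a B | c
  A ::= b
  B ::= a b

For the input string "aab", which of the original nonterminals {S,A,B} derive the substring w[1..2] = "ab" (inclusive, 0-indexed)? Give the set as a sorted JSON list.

Convert to CNF:
  S -> T0 B | b | c
  A -> b
  B -> T0 T1
  T0 -> a
  T1 -> b

CYK fill (cells [i..j] with 1 ≤ i ≤ j ≤ 2 only):
  cell(1,1) a: {T0}  orig:{}
  cell(2,2) b: {A,S,T1}  orig:{A,S}
  cell(1,2) ab: {B}

Original NTs in T[1,2] deriving "ab": ["B"]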